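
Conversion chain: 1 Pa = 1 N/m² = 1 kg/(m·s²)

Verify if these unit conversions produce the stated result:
The chain is correct (no errors).

Correct: Pascal is Newton per square meter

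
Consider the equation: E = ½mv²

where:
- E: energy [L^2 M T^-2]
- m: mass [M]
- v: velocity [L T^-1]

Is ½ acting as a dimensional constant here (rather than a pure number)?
No

E has dimensions [L^2 M T^-2] and mv² already has dimensions [L^2 M T^-2], so the equation balances without ½ contributing any dimensions. ½ is a pure (dimensionless) number; changing or removing it would not affect dimensional consistency.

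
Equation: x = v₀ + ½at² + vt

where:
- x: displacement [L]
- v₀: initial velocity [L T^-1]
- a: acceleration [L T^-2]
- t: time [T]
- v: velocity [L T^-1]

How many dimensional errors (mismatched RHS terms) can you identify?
1

LHS x: [L]
- v₀: [L T^-1] ✗
- ½at²: [L] ✓
- vt: [L] ✓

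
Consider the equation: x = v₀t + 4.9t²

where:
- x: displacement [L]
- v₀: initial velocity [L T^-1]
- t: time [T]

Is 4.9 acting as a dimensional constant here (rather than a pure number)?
Yes

x has dimensions [L], while t² alone has dimensions [T^2]. For the equation to balance, the factor 4.9 must carry dimensions [L T^-2] — it is a dimensional constant (a numerical value of a physical quantity with its units suppressed), not a pure number.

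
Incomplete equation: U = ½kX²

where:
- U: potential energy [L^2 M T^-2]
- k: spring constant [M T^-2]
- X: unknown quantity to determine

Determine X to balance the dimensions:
X = x (displacement), dimensions [L]

U has dimensions [L^2 M T^-2]; the rest of the RHS (½k) has dimensions [M T^-2].
So X² must have dimensions [L^2], i.e. X has dimensions [L] — X = x (displacement).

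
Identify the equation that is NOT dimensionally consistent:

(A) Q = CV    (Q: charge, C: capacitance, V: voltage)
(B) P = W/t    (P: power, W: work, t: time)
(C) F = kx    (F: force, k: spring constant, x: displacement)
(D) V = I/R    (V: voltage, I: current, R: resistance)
(D) V = I/R

The equation (D) V = I/R is dimensionally incorrect.

LHS (V): [I^-1 L^2 M T^-3]
RHS (I/R): [I^3 L^-2 M^-1 T^3] ✗

The dimensions do not match. The other three equations balance.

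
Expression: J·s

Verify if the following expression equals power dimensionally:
No

The expression J·s has dimensions [L^2 M T^-1], but power has dimensions [L^2 M T^-3].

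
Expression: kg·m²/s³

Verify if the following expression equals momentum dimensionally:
No

The expression kg·m²/s³ has dimensions [L^2 M T^-3], but momentum has dimensions [L M T^-1].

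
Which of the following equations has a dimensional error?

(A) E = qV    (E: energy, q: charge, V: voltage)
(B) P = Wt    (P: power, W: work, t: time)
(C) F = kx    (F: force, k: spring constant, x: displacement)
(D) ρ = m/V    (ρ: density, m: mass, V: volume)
(B) P = Wt

The equation (B) P = Wt is dimensionally incorrect.

LHS (P): [L^2 M T^-3]
RHS (Wt): [L^2 M T^-1] ✗

The dimensions do not match. The other three equations balance.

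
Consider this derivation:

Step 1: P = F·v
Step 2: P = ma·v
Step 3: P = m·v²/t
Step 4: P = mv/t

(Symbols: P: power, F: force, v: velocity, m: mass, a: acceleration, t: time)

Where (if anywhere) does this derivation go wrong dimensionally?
Step 4

Step 1: P = F·v → LHS [L^2 M T^-3], RHS [L^2 M T^-3] ✓
Step 2: P = ma·v → LHS [L^2 M T^-3], RHS [L^2 M T^-3] ✓
Step 3: P = m·v²/t → LHS [L^2 M T^-3], RHS [L^2 M T^-3] ✓
Step 4: P = mv/t → LHS [L^2 M T^-3], RHS [L M T^-2] ✗

The first dimensional inconsistency appears in step 4: P = mv/t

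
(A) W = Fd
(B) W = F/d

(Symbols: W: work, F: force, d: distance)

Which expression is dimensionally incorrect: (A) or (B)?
(B)

(A) W = Fd: LHS [L^2 M T^-2], RHS [L^2 M T^-2] ✓
(B) W = F/d: LHS [L^2 M T^-2], RHS [M T^-2] ✗

Expression (B) W = F/d is dimensionally incorrect.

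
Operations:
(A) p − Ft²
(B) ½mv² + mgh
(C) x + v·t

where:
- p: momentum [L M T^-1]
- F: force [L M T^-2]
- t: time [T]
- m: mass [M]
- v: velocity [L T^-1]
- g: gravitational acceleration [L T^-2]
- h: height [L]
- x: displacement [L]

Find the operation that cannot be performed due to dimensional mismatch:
(A) p − Ft²

(A) p − Ft²: p [L M T^-1] and Ft² [L M] — different dimensions cannot be added/subtracted ✗
(B) ½mv² + mgh: ½mv² [L^2 M T^-2] and mgh [L^2 M T^-2] — same dimensions ✓
(C) x + v·t: x [L] and v·t [L] — same dimensions ✓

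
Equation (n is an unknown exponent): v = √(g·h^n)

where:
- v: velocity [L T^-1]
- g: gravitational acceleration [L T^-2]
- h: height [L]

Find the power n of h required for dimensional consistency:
n = 1

v has dimensions [L T^-1]; h has dimensions [L].
With n = 1: √(g·h^1) has dimensions [L T^-1], matching the LHS ✓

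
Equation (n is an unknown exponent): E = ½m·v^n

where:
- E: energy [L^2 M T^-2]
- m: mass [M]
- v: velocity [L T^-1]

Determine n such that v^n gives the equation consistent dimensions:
n = 2

E has dimensions [L^2 M T^-2]; v has dimensions [L T^-1].
The rest of the RHS has dimensions [M], so v^n must supply [L^2 T^-2].
With n = 2: ½m·v^2 has dimensions [L^2 M T^-2], matching the LHS ✓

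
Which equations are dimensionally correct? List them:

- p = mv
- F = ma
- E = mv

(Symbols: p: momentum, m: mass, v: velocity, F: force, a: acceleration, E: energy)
Dimensionally correct: p = mv, F = ma
Dimensionally incorrect: E = mv
Ordered (correct first, then incorrect): p = mv, F = ma, E = mv

- p = mv: LHS [L M T^-1], RHS [L M T^-1] → correct ✓
- F = ma: LHS [L M T^-2], RHS [L M T^-2] → correct ✓
- E = mv: LHS [L^2 M T^-2], RHS [L M T^-1] → incorrect ✗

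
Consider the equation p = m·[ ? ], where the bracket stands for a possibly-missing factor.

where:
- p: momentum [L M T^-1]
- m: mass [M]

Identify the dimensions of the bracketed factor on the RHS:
[L T^-1] — velocity (e.g. v)

p has dimensions [L M T^-1]; m has dimensions [M].
The bracketed factor must supply [L M T^-1] / [M] = [L T^-1].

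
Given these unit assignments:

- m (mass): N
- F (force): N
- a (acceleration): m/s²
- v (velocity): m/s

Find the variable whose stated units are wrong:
m

The variable m (mass) should have units kg, not N.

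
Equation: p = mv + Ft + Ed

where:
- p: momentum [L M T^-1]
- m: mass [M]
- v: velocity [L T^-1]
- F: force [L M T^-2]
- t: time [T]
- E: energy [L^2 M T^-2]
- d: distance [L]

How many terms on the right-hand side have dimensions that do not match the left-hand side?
1

LHS p: [L M T^-1]
- mv: [L M T^-1] ✓
- Ft: [L M T^-1] ✓
- Ed: [L^3 M T^-2] ✗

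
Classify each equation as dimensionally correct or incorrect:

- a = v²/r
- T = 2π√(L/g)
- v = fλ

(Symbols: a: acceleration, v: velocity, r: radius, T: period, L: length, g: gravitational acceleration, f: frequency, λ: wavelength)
Dimensionally correct: a = v²/r, T = 2π√(L/g), v = fλ
Dimensionally incorrect: none
Ordered (correct first, then incorrect): a = v²/r, T = 2π√(L/g), v = fλ

- a = v²/r: LHS [L T^-2], RHS [L T^-2] → correct ✓
- T = 2π√(L/g): LHS [T], RHS [T] → correct ✓
- v = fλ: LHS [L T^-1], RHS [L T^-1] → correct ✓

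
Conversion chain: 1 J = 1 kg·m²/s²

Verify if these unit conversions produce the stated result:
The chain is correct (no errors).

Correct: Joule is defined as kg·m²/s²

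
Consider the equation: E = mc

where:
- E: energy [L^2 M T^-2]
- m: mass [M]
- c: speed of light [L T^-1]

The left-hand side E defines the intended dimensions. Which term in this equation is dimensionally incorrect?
The right-hand side term mc

E has dimensions [L^2 M T^-2], but mc has dimensions [L M T^-1], so the term mc is dimensionally wrong for E.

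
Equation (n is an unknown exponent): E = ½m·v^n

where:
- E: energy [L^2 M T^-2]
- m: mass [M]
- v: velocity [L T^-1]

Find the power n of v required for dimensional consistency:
n = 2

E has dimensions [L^2 M T^-2]; v has dimensions [L T^-1].
The rest of the RHS has dimensions [M], so v^n must supply [L^2 T^-2].
With n = 2: ½m·v^2 has dimensions [L^2 M T^-2], matching the LHS ✓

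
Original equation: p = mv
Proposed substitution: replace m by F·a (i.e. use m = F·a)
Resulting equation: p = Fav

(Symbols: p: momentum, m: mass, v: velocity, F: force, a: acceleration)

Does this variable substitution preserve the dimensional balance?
No

[m] = [M] and [F·a] = [L^2 M T^-4]. These differ, so the substitution replaces a quantity by one of different dimensions and the result p = Fav has LHS [L M T^-1] vs RHS [L^3 M T^-5] — inconsistent.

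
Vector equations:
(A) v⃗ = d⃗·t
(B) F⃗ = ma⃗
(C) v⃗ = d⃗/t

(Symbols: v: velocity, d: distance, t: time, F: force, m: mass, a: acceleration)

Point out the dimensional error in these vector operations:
(A) v⃗ = d⃗·t

(A) v⃗ = d⃗·t: LHS [L T^-1], RHS [L T] ✗ — velocity is displacement per time; should be d⃗/t
(B) F⃗ = ma⃗: LHS [L M T^-2], RHS [L M T^-2] ✓ — Force and acceleration are vectors, mass is a scalar
(C) v⃗ = d⃗/t: LHS [L T^-1], RHS [L T^-1] ✓ — displacement (vector) divided by time (scalar)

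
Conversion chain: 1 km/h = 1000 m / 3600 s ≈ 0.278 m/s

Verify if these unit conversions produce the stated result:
The chain is correct (no errors).

Correct: 1 km = 1000 m, 1 h = 3600 s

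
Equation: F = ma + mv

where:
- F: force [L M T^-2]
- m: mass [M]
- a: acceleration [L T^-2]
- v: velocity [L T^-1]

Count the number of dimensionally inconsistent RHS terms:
1

LHS F: [L M T^-2]
- ma: [L M T^-2] ✓
- mv: [L M T^-1] ✗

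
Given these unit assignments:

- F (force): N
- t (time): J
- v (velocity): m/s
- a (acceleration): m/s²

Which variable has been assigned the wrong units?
t

The variable t (time) should have units s, not J.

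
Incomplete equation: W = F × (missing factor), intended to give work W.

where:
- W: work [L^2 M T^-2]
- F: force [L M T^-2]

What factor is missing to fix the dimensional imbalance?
d (distance), dimensions [L]

W has dimensions [L^2 M T^-2] and F has dimensions [L M T^-2].
The missing factor must have dimensions [L^2 M T^-2] / [L M T^-2] = [L], i.e. distance (d).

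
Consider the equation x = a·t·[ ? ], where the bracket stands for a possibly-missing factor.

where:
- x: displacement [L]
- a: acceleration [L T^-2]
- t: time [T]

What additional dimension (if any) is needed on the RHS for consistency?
[T] — time (e.g. t)

x has dimensions [L]; a·t has dimensions [L T^-1].
The bracketed factor must supply [L] / [L T^-1] = [T].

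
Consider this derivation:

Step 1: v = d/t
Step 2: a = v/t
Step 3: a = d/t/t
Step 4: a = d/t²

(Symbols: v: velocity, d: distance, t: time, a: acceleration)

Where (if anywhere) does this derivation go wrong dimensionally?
No step introduces an error — all steps are dimensionally consistent.

Step 1: v = d/t → LHS [L T^-1], RHS [L T^-1] ✓
Step 2: a = v/t → LHS [L T^-2], RHS [L T^-2] ✓
Step 3: a = d/t/t → LHS [L T^-2], RHS [L T^-2] ✓
Step 4: a = d/t² → LHS [L T^-2], RHS [L T^-2] ✓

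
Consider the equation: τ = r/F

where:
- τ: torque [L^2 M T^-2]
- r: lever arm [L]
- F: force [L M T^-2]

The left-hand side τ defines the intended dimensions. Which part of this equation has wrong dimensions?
The right-hand side term r/F

τ has dimensions [L^2 M T^-2], but r/F has dimensions [M^-1 T^2], so the term r/F is dimensionally wrong for τ.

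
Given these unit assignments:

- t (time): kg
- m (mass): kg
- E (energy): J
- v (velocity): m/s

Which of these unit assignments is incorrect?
t

The variable t (time) should have units s, not kg.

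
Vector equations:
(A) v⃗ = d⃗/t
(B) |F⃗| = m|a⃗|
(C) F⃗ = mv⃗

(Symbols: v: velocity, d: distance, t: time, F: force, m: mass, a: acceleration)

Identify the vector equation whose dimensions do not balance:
(C) F⃗ = mv⃗

(A) v⃗ = d⃗/t: LHS [L T^-1], RHS [L T^-1] ✓ — displacement (vector) divided by time (scalar)
(B) |F⃗| = m|a⃗|: LHS [L M T^-2], RHS [L M T^-2] ✓ — magnitudes of vectors are scalars
(C) F⃗ = mv⃗: LHS [L M T^-2], RHS [L M T^-1] ✗ — mass times velocity is momentum, not force; should be ma⃗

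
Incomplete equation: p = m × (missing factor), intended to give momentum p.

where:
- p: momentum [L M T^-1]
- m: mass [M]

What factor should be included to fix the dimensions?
v (velocity), dimensions [L T^-1]

p has dimensions [L M T^-1] and m has dimensions [M].
The missing factor must have dimensions [L M T^-1] / [M] = [L T^-1], i.e. velocity (v).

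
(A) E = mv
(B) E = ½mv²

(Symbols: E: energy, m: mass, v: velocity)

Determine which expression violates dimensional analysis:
(A)

(A) E = mv: LHS [L^2 M T^-2], RHS [L M T^-1] ✗
(B) E = ½mv²: LHS [L^2 M T^-2], RHS [L^2 M T^-2] ✓

Expression (A) E = mv is dimensionally incorrect.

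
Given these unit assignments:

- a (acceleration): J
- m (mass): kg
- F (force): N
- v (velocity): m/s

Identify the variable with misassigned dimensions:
a

The variable a (acceleration) should have units m/s², not J.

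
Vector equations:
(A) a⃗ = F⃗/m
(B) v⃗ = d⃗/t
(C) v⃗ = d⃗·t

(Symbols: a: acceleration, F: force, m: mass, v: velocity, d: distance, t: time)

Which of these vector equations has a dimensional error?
(C) v⃗ = d⃗·t

(A) a⃗ = F⃗/m: LHS [L T^-2], RHS [L T^-2] ✓ — force (vector) divided by mass (scalar)
(B) v⃗ = d⃗/t: LHS [L T^-1], RHS [L T^-1] ✓ — displacement (vector) divided by time (scalar)
(C) v⃗ = d⃗·t: LHS [L T^-1], RHS [L T] ✗ — velocity is displacement per time; should be d⃗/t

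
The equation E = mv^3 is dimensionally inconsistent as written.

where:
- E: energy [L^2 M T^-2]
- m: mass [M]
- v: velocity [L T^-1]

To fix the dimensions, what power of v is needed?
The exponent of v should be 2: E = mv^2

The LHS E has dimensions [L^2 M T^-2]; v has dimensions [L T^-1].
As written, the RHS mv^3 (exponent 3 on v) has dimensions [L^3 M T^-3], which does not match.
With exponent 2, the RHS mv^2 has dimensions [L^2 M T^-2], matching the LHS.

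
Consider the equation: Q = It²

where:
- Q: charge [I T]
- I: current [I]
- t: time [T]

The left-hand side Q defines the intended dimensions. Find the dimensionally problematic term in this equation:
The right-hand side term It²

Q has dimensions [I T], but It² has dimensions [I T^2], so the term It² is dimensionally wrong for Q.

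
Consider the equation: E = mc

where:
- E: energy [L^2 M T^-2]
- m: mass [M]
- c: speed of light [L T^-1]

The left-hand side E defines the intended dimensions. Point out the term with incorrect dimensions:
The right-hand side term mc

E has dimensions [L^2 M T^-2], but mc has dimensions [L M T^-1], so the term mc is dimensionally wrong for E.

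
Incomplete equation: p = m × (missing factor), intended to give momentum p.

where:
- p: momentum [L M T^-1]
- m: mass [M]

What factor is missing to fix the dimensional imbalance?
v (velocity), dimensions [L T^-1]

p has dimensions [L M T^-1] and m has dimensions [M].
The missing factor must have dimensions [L M T^-1] / [M] = [L T^-1], i.e. velocity (v).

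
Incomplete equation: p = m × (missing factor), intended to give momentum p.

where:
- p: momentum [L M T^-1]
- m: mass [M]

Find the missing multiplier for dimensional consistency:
v (velocity), dimensions [L T^-1]

p has dimensions [L M T^-1] and m has dimensions [M].
The missing factor must have dimensions [L M T^-1] / [M] = [L T^-1], i.e. velocity (v).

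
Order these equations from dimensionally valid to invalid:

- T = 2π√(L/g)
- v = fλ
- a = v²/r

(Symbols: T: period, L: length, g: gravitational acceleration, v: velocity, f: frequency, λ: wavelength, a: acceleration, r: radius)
Dimensionally correct: T = 2π√(L/g), v = fλ, a = v²/r
Dimensionally incorrect: none
Ordered (correct first, then incorrect): T = 2π√(L/g), v = fλ, a = v²/r

- T = 2π√(L/g): LHS [T], RHS [T] → correct ✓
- v = fλ: LHS [L T^-1], RHS [L T^-1] → correct ✓
- a = v²/r: LHS [L T^-2], RHS [L T^-2] → correct ✓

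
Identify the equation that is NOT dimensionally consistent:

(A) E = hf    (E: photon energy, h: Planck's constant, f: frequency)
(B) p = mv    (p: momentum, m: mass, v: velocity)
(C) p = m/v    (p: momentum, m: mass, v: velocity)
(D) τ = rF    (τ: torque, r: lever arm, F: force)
(C) p = m/v

The equation (C) p = m/v is dimensionally incorrect.

LHS (p): [L M T^-1]
RHS (m/v): [L^-1 M T] ✗

The dimensions do not match. The other three equations balance.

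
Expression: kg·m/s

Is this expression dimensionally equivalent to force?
No

The expression kg·m/s has dimensions [L M T^-1], but force has dimensions [L M T^-2].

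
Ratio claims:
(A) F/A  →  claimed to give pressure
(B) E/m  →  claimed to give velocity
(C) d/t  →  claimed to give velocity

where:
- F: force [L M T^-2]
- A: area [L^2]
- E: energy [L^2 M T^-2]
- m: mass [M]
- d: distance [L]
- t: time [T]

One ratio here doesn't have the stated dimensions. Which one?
(B) E/m does not give velocity

(A) F/A: [L^-1 M T^-2] = pressure [L^-1 M T^-2] ✓
(B) E/m: [L^2 T^-2] ≠ velocity [L T^-1] ✗
(C) d/t: [L T^-1] = velocity [L T^-1] ✓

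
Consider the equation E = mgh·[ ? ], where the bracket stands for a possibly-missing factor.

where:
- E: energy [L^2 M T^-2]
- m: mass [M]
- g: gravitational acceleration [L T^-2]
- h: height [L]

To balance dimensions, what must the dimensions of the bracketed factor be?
Nothing is missing — the bracketed factor must be dimensionless.

E has dimensions [L^2 M T^-2] and mgh already has dimensions [L^2 M T^-2], so E = mgh is dimensionally complete.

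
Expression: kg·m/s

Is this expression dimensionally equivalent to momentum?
Yes

The expression kg·m/s has dimensions [L M T^-1], which is exactly momentum [L M T^-1].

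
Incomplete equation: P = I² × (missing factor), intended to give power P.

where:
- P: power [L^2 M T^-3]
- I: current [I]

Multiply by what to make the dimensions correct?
R (resistance), dimensions [I^-2 L^2 M T^-3]

P has dimensions [L^2 M T^-3] and I² has dimensions [I^2].
The missing factor must have dimensions [L^2 M T^-3] / [I^2] = [I^-2 L^2 M T^-3], i.e. resistance (R).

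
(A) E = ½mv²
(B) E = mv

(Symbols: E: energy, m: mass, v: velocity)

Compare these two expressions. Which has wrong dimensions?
(B)

(A) E = ½mv²: LHS [L^2 M T^-2], RHS [L^2 M T^-2] ✓
(B) E = mv: LHS [L^2 M T^-2], RHS [L M T^-1] ✗

Expression (B) E = mv is dimensionally incorrect.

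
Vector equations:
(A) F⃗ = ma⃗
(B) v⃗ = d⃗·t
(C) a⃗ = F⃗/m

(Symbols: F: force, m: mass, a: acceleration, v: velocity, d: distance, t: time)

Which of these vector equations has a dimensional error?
(B) v⃗ = d⃗·t

(A) F⃗ = ma⃗: LHS [L M T^-2], RHS [L M T^-2] ✓ — Force and acceleration are vectors, mass is a scalar
(B) v⃗ = d⃗·t: LHS [L T^-1], RHS [L T] ✗ — velocity is displacement per time; should be d⃗/t
(C) a⃗ = F⃗/m: LHS [L T^-2], RHS [L T^-2] ✓ — force (vector) divided by mass (scalar)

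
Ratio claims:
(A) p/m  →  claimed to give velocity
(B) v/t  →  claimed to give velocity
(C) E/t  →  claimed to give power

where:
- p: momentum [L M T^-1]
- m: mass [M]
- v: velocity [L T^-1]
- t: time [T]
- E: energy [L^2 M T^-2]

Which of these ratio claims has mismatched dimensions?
(B) v/t does not give velocity

(A) p/m: [L T^-1] = velocity [L T^-1] ✓
(B) v/t: [L T^-2] ≠ velocity [L T^-1] ✗
(C) E/t: [L^2 M T^-3] = power [L^2 M T^-3] ✓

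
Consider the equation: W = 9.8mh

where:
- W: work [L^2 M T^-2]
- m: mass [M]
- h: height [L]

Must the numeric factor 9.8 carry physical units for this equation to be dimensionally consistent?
Yes

W has dimensions [L^2 M T^-2], while mh alone has dimensions [L M]. For the equation to balance, the factor 9.8 must carry dimensions [L T^-2] — it is a dimensional constant (a numerical value of a physical quantity with its units suppressed), not a pure number.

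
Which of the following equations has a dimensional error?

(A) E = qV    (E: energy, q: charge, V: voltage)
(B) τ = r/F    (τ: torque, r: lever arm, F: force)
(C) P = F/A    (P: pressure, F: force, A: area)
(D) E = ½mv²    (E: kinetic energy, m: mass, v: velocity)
(B) τ = r/F

The equation (B) τ = r/F is dimensionally incorrect.

LHS (τ): [L^2 M T^-2]
RHS (r/F): [M^-1 T^2] ✗

The dimensions do not match. The other three equations balance.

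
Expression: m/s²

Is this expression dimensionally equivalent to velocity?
No

The expression m/s² has dimensions [L T^-2], but velocity has dimensions [L T^-1].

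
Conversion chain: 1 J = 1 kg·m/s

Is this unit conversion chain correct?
The chain is incorrect (it contains an error).

Incorrect: Joule is kg·m²/s², not kg·m/s (that is momentum)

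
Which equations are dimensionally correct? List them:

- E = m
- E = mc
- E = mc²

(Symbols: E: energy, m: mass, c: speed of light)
Dimensionally correct: E = mc²
Dimensionally incorrect: E = m, E = mc
Ordered (correct first, then incorrect): E = mc², E = m, E = mc

- E = m: LHS [L^2 M T^-2], RHS [M] → incorrect ✗
- E = mc: LHS [L^2 M T^-2], RHS [L M T^-1] → incorrect ✗
- E = mc²: LHS [L^2 M T^-2], RHS [L^2 M T^-2] → correct ✓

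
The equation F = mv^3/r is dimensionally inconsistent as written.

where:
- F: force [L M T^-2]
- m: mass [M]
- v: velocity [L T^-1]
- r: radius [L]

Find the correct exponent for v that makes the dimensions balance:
The exponent of v should be 2: F = mv^2/r

The LHS F has dimensions [L M T^-2]; v has dimensions [L T^-1].
As written, the RHS mv^3/r (exponent 3 on v) has dimensions [L^2 M T^-3], which does not match.
With exponent 2, the RHS mv^2/r has dimensions [L M T^-2], matching the LHS.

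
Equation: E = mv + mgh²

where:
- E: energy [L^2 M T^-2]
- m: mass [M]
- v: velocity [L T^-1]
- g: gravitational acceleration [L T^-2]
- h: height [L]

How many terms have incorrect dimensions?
2

LHS E: [L^2 M T^-2]
- mv: [L M T^-1] ✗
- mgh²: [L^3 M T^-2] ✗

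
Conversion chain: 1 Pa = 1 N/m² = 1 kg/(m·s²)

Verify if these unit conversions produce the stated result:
The chain is correct (no errors).

Correct: Pascal is Newton per square meter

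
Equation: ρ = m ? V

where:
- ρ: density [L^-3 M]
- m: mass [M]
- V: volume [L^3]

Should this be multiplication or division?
division (÷): ρ = m ÷ V

ρ [L^-3 M]; m [M]; V [L^3].
m × V → [L^3 M] ✗
m ÷ V → [L^-3 M] ✓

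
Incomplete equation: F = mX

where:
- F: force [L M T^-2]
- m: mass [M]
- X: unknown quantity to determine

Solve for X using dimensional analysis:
X = a (acceleration), dimensions [L T^-2]

F has dimensions [L M T^-2]; the rest of the RHS (m) has dimensions [M].
So X must have dimensions [L T^-2] — X = a (acceleration).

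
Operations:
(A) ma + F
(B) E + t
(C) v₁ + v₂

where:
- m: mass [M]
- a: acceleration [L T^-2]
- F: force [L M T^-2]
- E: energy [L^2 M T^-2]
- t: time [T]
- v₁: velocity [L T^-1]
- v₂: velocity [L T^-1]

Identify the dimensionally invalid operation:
(B) E + t

(A) ma + F: ma [L M T^-2] and F [L M T^-2] — same dimensions ✓
(B) E + t: E [L^2 M T^-2] and t [T] — different dimensions cannot be added/subtracted ✗
(C) v₁ + v₂: v₁ [L T^-1] and v₂ [L T^-1] — same dimensions ✓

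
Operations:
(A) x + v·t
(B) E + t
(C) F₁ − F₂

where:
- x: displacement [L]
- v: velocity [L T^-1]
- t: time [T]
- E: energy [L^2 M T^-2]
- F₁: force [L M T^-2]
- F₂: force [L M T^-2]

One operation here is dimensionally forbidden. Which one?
(B) E + t

(A) x + v·t: x [L] and v·t [L] — same dimensions ✓
(B) E + t: E [L^2 M T^-2] and t [T] — different dimensions cannot be added/subtracted ✗
(C) F₁ − F₂: F₁ [L M T^-2] and F₂ [L M T^-2] — same dimensions ✓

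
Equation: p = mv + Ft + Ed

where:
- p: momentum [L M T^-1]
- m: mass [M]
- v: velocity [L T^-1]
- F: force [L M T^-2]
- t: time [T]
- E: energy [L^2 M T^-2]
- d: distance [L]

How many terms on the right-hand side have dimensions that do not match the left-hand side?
1

LHS p: [L M T^-1]
- mv: [L M T^-1] ✓
- Ft: [L M T^-1] ✓
- Ed: [L^3 M T^-2] ✗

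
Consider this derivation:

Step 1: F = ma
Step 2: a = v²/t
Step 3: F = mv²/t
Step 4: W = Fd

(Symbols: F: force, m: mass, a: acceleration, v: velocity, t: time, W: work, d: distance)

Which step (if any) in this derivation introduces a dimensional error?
Step 2

Step 1: F = ma → LHS [L M T^-2], RHS [L M T^-2] ✓
Step 2: a = v²/t → LHS [L T^-2], RHS [L^2 T^-3] ✗

The first dimensional inconsistency appears in step 2: a = v²/t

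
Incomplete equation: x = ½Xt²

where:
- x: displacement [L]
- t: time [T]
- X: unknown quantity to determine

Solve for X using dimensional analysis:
X = a (acceleration), dimensions [L T^-2]

x has dimensions [L]; the rest of the RHS (½ t²) has dimensions [T^2].
So X must have dimensions [L T^-2] — X = a (acceleration).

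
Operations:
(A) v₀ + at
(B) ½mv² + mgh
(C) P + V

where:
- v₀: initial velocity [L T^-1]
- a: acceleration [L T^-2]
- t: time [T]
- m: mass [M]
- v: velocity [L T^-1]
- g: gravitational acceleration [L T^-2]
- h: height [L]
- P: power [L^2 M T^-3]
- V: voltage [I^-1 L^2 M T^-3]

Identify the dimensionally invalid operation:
(C) P + V

(A) v₀ + at: v₀ [L T^-1] and at [L T^-1] — same dimensions ✓
(B) ½mv² + mgh: ½mv² [L^2 M T^-2] and mgh [L^2 M T^-2] — same dimensions ✓
(C) P + V: P [L^2 M T^-3] and V [I^-1 L^2 M T^-3] — different dimensions cannot be added/subtracted ✗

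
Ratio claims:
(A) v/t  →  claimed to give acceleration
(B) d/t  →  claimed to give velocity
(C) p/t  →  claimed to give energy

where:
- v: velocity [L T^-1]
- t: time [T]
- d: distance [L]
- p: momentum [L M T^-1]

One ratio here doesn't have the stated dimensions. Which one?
(C) p/t does not give energy

(A) v/t: [L T^-2] = acceleration [L T^-2] ✓
(B) d/t: [L T^-1] = velocity [L T^-1] ✓
(C) p/t: [L M T^-2] ≠ energy [L^2 M T^-2] ✗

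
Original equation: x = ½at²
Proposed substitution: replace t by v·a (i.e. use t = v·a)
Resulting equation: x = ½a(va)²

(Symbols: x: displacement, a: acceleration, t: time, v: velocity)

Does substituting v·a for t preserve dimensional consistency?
No

[t] = [T] and [v·a] = [L^2 T^-3]. These differ, so the substitution replaces a quantity by one of different dimensions and the result x = ½a(va)² has LHS [L] vs RHS [L^5 T^-8] — inconsistent.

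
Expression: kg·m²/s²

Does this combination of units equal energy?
Yes

The expression kg·m²/s² has dimensions [L^2 M T^-2], which is exactly energy [L^2 M T^-2].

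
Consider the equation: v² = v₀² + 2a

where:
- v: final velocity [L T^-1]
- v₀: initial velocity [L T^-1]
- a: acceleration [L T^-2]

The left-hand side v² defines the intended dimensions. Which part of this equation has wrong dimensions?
The term 2a

Checking each RHS term against the LHS:
- v₀²: [L^2 T^-2] — matches v² [L^2 T^-2] ✓
- 2a: [L T^-2] — does NOT match v² [L^2 T^-2] ✗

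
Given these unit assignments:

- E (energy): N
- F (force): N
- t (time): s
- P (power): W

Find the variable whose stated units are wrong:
E

The variable E (energy) should have units J, not N.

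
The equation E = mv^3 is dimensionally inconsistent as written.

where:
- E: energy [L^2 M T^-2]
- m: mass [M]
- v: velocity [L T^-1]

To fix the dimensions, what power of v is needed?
The exponent of v should be 2: E = mv^2

The LHS E has dimensions [L^2 M T^-2]; v has dimensions [L T^-1].
As written, the RHS mv^3 (exponent 3 on v) has dimensions [L^3 M T^-3], which does not match.
With exponent 2, the RHS mv^2 has dimensions [L^2 M T^-2], matching the LHS.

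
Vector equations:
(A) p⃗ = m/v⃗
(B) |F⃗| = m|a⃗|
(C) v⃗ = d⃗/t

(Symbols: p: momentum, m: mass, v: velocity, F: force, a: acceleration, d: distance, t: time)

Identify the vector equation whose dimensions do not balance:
(A) p⃗ = m/v⃗

(A) p⃗ = m/v⃗: LHS [L M T^-1], RHS [L^-1 M T] ✗ — momentum is mass times velocity; should be mv⃗ (and division by a vector is undefined)
(B) |F⃗| = m|a⃗|: LHS [L M T^-2], RHS [L M T^-2] ✓ — magnitudes of vectors are scalars
(C) v⃗ = d⃗/t: LHS [L T^-1], RHS [L T^-1] ✓ — displacement (vector) divided by time (scalar)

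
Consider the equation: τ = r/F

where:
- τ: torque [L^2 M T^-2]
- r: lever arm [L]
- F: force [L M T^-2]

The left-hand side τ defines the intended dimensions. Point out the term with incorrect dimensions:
The right-hand side term r/F

τ has dimensions [L^2 M T^-2], but r/F has dimensions [M^-1 T^2], so the term r/F is dimensionally wrong for τ.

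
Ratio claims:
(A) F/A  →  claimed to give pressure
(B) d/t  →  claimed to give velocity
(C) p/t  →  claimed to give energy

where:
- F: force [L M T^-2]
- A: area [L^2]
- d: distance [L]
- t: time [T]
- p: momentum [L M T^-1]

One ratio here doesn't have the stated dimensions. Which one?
(C) p/t does not give energy

(A) F/A: [L^-1 M T^-2] = pressure [L^-1 M T^-2] ✓
(B) d/t: [L T^-1] = velocity [L T^-1] ✓
(C) p/t: [L M T^-2] ≠ energy [L^2 M T^-2] ✗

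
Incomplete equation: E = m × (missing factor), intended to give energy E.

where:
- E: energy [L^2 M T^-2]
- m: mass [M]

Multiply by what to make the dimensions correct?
v² (velocity squared), dimensions [L^2 T^-2]

E has dimensions [L^2 M T^-2] and m has dimensions [M].
The missing factor must have dimensions [L^2 M T^-2] / [M] = [L^2 T^-2], i.e. velocity squared (v²).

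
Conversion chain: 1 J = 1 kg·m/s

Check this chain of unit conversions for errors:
The chain is incorrect (it contains an error).

Incorrect: Joule is kg·m²/s², not kg·m/s (that is momentum)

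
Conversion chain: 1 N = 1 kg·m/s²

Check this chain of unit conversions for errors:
The chain is correct (no errors).

Correct: Newton is defined as kg·m/s²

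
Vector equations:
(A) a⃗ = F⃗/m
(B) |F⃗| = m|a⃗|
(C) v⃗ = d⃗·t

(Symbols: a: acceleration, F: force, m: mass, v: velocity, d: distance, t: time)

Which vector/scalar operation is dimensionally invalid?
(C) v⃗ = d⃗·t

(A) a⃗ = F⃗/m: LHS [L T^-2], RHS [L T^-2] ✓ — force (vector) divided by mass (scalar)
(B) |F⃗| = m|a⃗|: LHS [L M T^-2], RHS [L M T^-2] ✓ — magnitudes of vectors are scalars
(C) v⃗ = d⃗·t: LHS [L T^-1], RHS [L T] ✗ — velocity is displacement per time; should be d⃗/t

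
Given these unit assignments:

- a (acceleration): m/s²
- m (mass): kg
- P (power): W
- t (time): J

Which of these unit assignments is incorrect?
t

The variable t (time) should have units s, not J.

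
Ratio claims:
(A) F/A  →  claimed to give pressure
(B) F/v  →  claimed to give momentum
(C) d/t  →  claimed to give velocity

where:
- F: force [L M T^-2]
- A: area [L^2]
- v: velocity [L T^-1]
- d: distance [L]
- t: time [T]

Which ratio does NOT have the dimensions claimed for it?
(B) F/v does not give momentum

(A) F/A: [L^-1 M T^-2] = pressure [L^-1 M T^-2] ✓
(B) F/v: [M T^-1] ≠ momentum [L M T^-1] ✗
(C) d/t: [L T^-1] = velocity [L T^-1] ✓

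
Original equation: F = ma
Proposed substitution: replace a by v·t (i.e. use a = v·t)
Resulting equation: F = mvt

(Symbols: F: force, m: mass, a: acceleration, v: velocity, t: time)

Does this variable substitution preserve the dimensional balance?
No

[a] = [L T^-2] and [v·t] = [L]. These differ, so the substitution replaces a quantity by one of different dimensions and the result F = mvt has LHS [L M T^-2] vs RHS [L M] — inconsistent.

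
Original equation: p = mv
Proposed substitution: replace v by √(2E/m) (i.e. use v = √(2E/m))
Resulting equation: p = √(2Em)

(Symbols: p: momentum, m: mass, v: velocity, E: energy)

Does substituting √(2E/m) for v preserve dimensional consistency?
Yes

[v] = [L T^-1] and [√(2E/m)] = [L T^-1]. These match, so the substitution replaces a quantity by one of the same dimensions and the result p = √(2Em) has LHS [L M T^-1] vs RHS [L M T^-1] — still consistent.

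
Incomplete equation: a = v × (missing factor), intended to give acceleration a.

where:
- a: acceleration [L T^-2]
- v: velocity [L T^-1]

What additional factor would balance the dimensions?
1/t (inverse time), dimensions [T^-1]

a has dimensions [L T^-2] and v has dimensions [L T^-1].
The missing factor must have dimensions [L T^-2] / [L T^-1] = [T^-1], i.e. inverse time (1/t).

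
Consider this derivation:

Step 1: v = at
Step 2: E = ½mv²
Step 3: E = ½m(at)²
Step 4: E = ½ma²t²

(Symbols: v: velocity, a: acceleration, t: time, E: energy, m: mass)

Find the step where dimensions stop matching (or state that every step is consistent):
No step introduces an error — all steps are dimensionally consistent.

Step 1: v = at → LHS [L T^-1], RHS [L T^-1] ✓
Step 2: E = ½mv² → LHS [L^2 M T^-2], RHS [L^2 M T^-2] ✓
Step 3: E = ½m(at)² → LHS [L^2 M T^-2], RHS [L^2 M T^-2] ✓
Step 4: E = ½ma²t² → LHS [L^2 M T^-2], RHS [L^2 M T^-2] ✓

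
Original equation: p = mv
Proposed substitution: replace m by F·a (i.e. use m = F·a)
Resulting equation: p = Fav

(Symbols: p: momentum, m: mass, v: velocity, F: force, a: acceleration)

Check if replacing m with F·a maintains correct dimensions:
No

[m] = [M] and [F·a] = [L^2 M T^-4]. These differ, so the substitution replaces a quantity by one of different dimensions and the result p = Fav has LHS [L M T^-1] vs RHS [L^3 M T^-5] — inconsistent.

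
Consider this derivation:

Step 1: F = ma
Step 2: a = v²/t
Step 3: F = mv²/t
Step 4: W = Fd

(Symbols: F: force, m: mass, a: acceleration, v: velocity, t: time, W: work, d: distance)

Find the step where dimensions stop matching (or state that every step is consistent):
Step 2

Step 1: F = ma → LHS [L M T^-2], RHS [L M T^-2] ✓
Step 2: a = v²/t → LHS [L T^-2], RHS [L^2 T^-3] ✗

The first dimensional inconsistency appears in step 2: a = v²/t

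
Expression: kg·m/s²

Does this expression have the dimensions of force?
Yes

The expression kg·m/s² has dimensions [L M T^-2], which is exactly force [L M T^-2].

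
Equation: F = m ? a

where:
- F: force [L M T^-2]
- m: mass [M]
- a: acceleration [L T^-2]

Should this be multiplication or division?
multiplication (×): F = m × a

F [L M T^-2]; m [M]; a [L T^-2].
m × a → [L M T^-2] ✓
m ÷ a → [L^-1 M T^2] ✗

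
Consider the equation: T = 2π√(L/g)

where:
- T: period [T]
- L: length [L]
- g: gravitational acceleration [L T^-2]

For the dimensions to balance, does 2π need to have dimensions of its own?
No

T has dimensions [T] and √(L/g) already has dimensions [T], so the equation balances without 2π contributing any dimensions. 2π is a pure (dimensionless) number; changing or removing it would not affect dimensional consistency.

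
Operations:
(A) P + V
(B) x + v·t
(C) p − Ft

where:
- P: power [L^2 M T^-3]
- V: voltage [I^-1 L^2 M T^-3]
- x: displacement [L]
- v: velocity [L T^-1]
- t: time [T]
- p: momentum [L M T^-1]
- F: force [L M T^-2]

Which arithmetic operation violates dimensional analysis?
(A) P + V

(A) P + V: P [L^2 M T^-3] and V [I^-1 L^2 M T^-3] — different dimensions cannot be added/subtracted ✗
(B) x + v·t: x [L] and v·t [L] — same dimensions ✓
(C) p − Ft: p [L M T^-1] and Ft [L M T^-1] — same dimensions ✓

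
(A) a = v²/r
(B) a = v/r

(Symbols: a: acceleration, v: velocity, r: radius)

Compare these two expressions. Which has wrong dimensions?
(B)

(A) a = v²/r: LHS [L T^-2], RHS [L T^-2] ✓
(B) a = v/r: LHS [L T^-2], RHS [T^-1] ✗

Expression (B) a = v/r is dimensionally incorrect.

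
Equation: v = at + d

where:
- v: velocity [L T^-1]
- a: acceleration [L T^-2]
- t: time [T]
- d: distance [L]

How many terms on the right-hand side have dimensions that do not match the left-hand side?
1

LHS v: [L T^-1]
- at: [L T^-1] ✓
- d: [L] ✗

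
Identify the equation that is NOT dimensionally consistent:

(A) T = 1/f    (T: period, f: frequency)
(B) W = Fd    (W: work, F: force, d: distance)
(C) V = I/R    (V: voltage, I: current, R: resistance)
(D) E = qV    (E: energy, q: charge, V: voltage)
(C) V = I/R

The equation (C) V = I/R is dimensionally incorrect.

LHS (V): [I^-1 L^2 M T^-3]
RHS (I/R): [I^3 L^-2 M^-1 T^3] ✗

The dimensions do not match. The other three equations balance.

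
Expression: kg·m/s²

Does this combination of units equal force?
Yes

The expression kg·m/s² has dimensions [L M T^-2], which is exactly force [L M T^-2].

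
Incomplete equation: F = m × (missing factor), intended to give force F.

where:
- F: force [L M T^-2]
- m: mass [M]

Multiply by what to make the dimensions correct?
a (acceleration), dimensions [L T^-2]

F has dimensions [L M T^-2] and m has dimensions [M].
The missing factor must have dimensions [L M T^-2] / [M] = [L T^-2], i.e. acceleration (a).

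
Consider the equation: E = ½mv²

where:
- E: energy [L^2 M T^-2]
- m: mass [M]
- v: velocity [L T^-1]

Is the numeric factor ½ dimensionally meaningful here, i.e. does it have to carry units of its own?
No

E has dimensions [L^2 M T^-2] and mv² already has dimensions [L^2 M T^-2], so the equation balances without ½ contributing any dimensions. ½ is a pure (dimensionless) number; changing or removing it would not affect dimensional consistency.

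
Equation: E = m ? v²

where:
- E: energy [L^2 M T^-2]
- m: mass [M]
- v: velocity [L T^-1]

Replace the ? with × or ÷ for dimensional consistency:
multiplication (×): E = m × v²

E [L^2 M T^-2]; m [M]; v² [L^2 T^-2].
m × v² → [L^2 M T^-2] ✓
m ÷ v² → [L^-2 M T^2] ✗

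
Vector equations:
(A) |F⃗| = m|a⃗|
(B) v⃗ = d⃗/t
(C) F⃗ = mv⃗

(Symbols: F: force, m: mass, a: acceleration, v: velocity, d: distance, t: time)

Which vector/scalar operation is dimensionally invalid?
(C) F⃗ = mv⃗

(A) |F⃗| = m|a⃗|: LHS [L M T^-2], RHS [L M T^-2] ✓ — magnitudes of vectors are scalars
(B) v⃗ = d⃗/t: LHS [L T^-1], RHS [L T^-1] ✓ — displacement (vector) divided by time (scalar)
(C) F⃗ = mv⃗: LHS [L M T^-2], RHS [L M T^-1] ✗ — mass times velocity is momentum, not force; should be ma⃗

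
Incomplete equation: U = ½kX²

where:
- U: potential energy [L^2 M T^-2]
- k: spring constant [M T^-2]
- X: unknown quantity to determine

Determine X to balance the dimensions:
X = x (displacement), dimensions [L]

U has dimensions [L^2 M T^-2]; the rest of the RHS (½k) has dimensions [M T^-2].
So X² must have dimensions [L^2], i.e. X has dimensions [L] — X = x (displacement).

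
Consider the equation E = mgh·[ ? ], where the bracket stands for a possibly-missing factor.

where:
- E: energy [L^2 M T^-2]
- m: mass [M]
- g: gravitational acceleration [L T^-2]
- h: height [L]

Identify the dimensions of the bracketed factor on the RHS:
Nothing is missing — the bracketed factor must be dimensionless.

E has dimensions [L^2 M T^-2] and mgh already has dimensions [L^2 M T^-2], so E = mgh is dimensionally complete.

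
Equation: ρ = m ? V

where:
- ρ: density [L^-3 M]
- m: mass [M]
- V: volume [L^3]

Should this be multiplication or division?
division (÷): ρ = m ÷ V

ρ [L^-3 M]; m [M]; V [L^3].
m × V → [L^3 M] ✗
m ÷ V → [L^-3 M] ✓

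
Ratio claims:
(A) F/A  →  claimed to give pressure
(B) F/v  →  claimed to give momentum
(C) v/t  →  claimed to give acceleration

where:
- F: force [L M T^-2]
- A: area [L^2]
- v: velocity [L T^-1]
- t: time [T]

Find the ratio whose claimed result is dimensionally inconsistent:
(B) F/v does not give momentum

(A) F/A: [L^-1 M T^-2] = pressure [L^-1 M T^-2] ✓
(B) F/v: [M T^-1] ≠ momentum [L M T^-1] ✗
(C) v/t: [L T^-2] = acceleration [L T^-2] ✓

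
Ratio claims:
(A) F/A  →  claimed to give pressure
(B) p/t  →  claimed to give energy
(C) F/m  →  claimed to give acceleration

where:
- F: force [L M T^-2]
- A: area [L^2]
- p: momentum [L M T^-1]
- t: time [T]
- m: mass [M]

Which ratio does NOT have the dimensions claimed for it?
(B) p/t does not give energy

(A) F/A: [L^-1 M T^-2] = pressure [L^-1 M T^-2] ✓
(B) p/t: [L M T^-2] ≠ energy [L^2 M T^-2] ✗
(C) F/m: [L T^-2] = acceleration [L T^-2] ✓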